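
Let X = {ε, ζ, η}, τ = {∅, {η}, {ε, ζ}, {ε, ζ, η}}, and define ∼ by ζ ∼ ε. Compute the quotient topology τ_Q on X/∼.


X/∼ = {[ε=ζ], [η]}; |τ_Q| = 4.

Equivalence classes: [ε=ζ], [η].
Quotient map π: X → X/∼ sends ε ↦ [ε=ζ], ζ ↦ [ε=ζ], η ↦ [η].
For each subset V ⊆ X/∼, compute π^{-1}(V) ⊆ X and check whether π^{-1}(V) ∈ τ. V is open in τ_Q iff π^{-1}(V) ∈ τ.
  V = {}: π^{-1}(V) = ∅ ∈ τ ✓.
  V = {[ε=ζ]}: π^{-1}(V) = {ε, ζ} ∈ τ ✓.
  V = {[η]}: π^{-1}(V) = {η} ∈ τ ✓.
  V = {[ε=ζ], [η]}: π^{-1}(V) = {ε, ζ, η} ∈ τ ✓.
Open sets in the quotient: τ_Q = {{}, {[ε=ζ]}, {[η]}, {[ε=ζ], [η]}} (4 elements).


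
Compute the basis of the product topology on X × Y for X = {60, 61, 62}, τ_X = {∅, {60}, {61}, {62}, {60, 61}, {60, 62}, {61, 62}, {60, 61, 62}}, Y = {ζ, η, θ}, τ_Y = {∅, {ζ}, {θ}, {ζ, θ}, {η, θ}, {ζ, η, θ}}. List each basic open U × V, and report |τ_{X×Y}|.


Basis B = {∅ × ∅, {60} × {ζ}, {60} × {θ}, {61} × {ζ}, {61} × {θ}, {62} × {ζ}, {62} × {θ}, {60} × {ζ, θ}, {60, 61} × {ζ}, {60, 62} × {ζ}, {60} × {η, θ}, {60, 61} × {θ}, {60, 62} × {θ}, {61} × {ζ, θ}, {61, 62} × {ζ}, {61} × {η, θ}, {61, 62} × {θ}, {62} × {ζ, θ}, {62} × {η, θ}, {60} × {ζ, η, θ}, {60, 61, 62} × {ζ}, {60, 61, 62} × {θ}, {61} × {ζ, η, θ}, {62} × {ζ, η, θ}, {60, 61} × {ζ, θ}, {60, 62} × {ζ, θ}, {60, 61} × {η, θ}, {60, 62} × {η, θ}, {61, 62} × {ζ, θ}, {61, 62} × {η, θ}, {60, 61} × {ζ, η, θ}, {60, 62} × {ζ, η, θ}, {60, 61, 62} × {ζ, θ}, {60, 61, 62} × {η, θ}, {61, 62} × {ζ, η, θ}, {60, 61, 62} × {ζ, η, θ}}; |τ_{X×Y}| = 216.

Enumerate products U × V with U ∈ τ_X, V ∈ τ_Y (deduplicated):
  ∅ × ∅ = {} (∅)
  {60} × {ζ} = {(60,ζ)}
  {60} × {θ} = {(60,θ)}
  {61} × {ζ} = {(61,ζ)}
  {61} × {θ} = {(61,θ)}
  {62} × {ζ} = {(62,ζ)}
  {62} × {θ} = {(62,θ)}
  {60} × {ζ, θ} = {(60,ζ), (60,θ)}
  {60, 61} × {ζ} = {(60,ζ), (61,ζ)}
  {60, 62} × {ζ} = {(60,ζ), (62,ζ)}
  {60} × {η, θ} = {(60,η), (60,θ)}
  {60, 61} × {θ} = {(60,θ), (61,θ)}
  {60, 62} × {θ} = {(60,θ), (62,θ)}
  {61} × {ζ, θ} = {(61,ζ), (61,θ)}
  {61, 62} × {ζ} = {(61,ζ), (62,ζ)}
  {61} × {η, θ} = {(61,η), (61,θ)}
  {61, 62} × {θ} = {(61,θ), (62,θ)}
  {62} × {ζ, θ} = {(62,ζ), (62,θ)}
  {62} × {η, θ} = {(62,η), (62,θ)}
  {60} × {ζ, η, θ} = {(60,ζ), (60,η), (60,θ)}
  {60, 61, 62} × {ζ} = {(60,ζ), (61,ζ), (62,ζ)}
  {60, 61, 62} × {θ} = {(60,θ), (61,θ), (62,θ)}
  {61} × {ζ, η, θ} = {(61,ζ), (61,η), (61,θ)}
  {62} × {ζ, η, θ} = {(62,ζ), (62,η), (62,θ)}
  {60, 61} × {ζ, θ} = {(60,ζ), (60,θ), (61,ζ), (61,θ)}
  {60, 62} × {ζ, θ} = {(60,ζ), (60,θ), (62,ζ), (62,θ)}
  {60, 61} × {η, θ} = {(60,η), (60,θ), (61,η), (61,θ)}
  {60, 62} × {η, θ} = {(60,η), (60,θ), (62,η), (62,θ)}
  {61, 62} × {ζ, θ} = {(61,ζ), (61,θ), (62,ζ), (62,θ)}
  {61, 62} × {η, θ} = {(61,η), (61,θ), (62,η), (62,θ)}
  {60, 61} × {ζ, η, θ} = {(60,ζ), (60,η), (60,θ), (61,ζ), (61,η), (61,θ)}
  {60, 62} × {ζ, η, θ} = {(60,ζ), (60,η), (60,θ), (62,ζ), (62,η), (62,θ)}
  {60, 61, 62} × {ζ, θ} = {(60,ζ), (60,θ), (61,ζ), (61,θ), (62,ζ), (62,θ)}
  {60, 61, 62} × {η, θ} = {(60,η), (60,θ), (61,η), (61,θ), (62,η), (62,θ)}
  {61, 62} × {ζ, η, θ} = {(61,ζ), (61,η), (61,θ), (62,ζ), (62,η), (62,θ)}
  {60, 61, 62} × {ζ, η, θ} = {(60,ζ), (60,η), (60,θ), (61,ζ), (61,η), (61,θ), (62,ζ), (62,η), (62,θ)}
These 36 distinct sets form the basis B.
Close under arbitrary unions to get τ_{X×Y}; counting gives |τ_{X×Y}| = 216.


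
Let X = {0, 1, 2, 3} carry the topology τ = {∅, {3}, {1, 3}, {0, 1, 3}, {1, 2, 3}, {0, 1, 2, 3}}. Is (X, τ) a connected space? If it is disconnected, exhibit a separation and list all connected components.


(X, τ) is connected.

Find clopen sets (U ∈ τ with X ∖ U ∈ τ):
  U = ∅, X ∖ U = {0, 1, 2, 3} — both open, so U is clopen.
  U = {0, 1, 2, 3}, X ∖ U = ∅ — both open, so U is clopen.
Only trivial clopens (∅ and X) exist, so (X, τ) is connected.
Compute connected components by grouping points that agree on all clopens:
  component: {0, 1, 2, 3}


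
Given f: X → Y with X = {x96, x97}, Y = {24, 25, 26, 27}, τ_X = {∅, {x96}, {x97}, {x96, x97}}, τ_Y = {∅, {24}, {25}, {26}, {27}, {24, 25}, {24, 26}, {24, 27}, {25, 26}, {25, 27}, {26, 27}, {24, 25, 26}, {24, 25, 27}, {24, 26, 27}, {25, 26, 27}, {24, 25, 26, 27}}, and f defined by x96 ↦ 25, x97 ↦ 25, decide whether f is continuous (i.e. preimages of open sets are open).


f IS continuous.

Compute f^{-1}(U) for each U ∈ τ_Y:
  U = ∅: f^{-1}(U) = ∅ ∈ τ_X ✓.
  U = {24}: f^{-1}(U) = ∅ ∈ τ_X ✓.
  U = {25}: f^{-1}(U) = {x96, x97} ∈ τ_X ✓.
  U = {26}: f^{-1}(U) = ∅ ∈ τ_X ✓.
  U = {27}: f^{-1}(U) = ∅ ∈ τ_X ✓.
  U = {24, 25}: f^{-1}(U) = {x96, x97} ∈ τ_X ✓.
  U = {24, 26}: f^{-1}(U) = ∅ ∈ τ_X ✓.
  U = {24, 27}: f^{-1}(U) = ∅ ∈ τ_X ✓.
  U = {25, 26}: f^{-1}(U) = {x96, x97} ∈ τ_X ✓.
  U = {25, 27}: f^{-1}(U) = {x96, x97} ∈ τ_X ✓.
  U = {26, 27}: f^{-1}(U) = ∅ ∈ τ_X ✓.
  U = {24, 25, 26}: f^{-1}(U) = {x96, x97} ∈ τ_X ✓.
  U = {24, 25, 27}: f^{-1}(U) = {x96, x97} ∈ τ_X ✓.
  U = {24, 26, 27}: f^{-1}(U) = ∅ ∈ τ_X ✓.
  U = {25, 26, 27}: f^{-1}(U) = {x96, x97} ∈ τ_X ✓.
  U = {24, 25, 26, 27}: f^{-1}(U) = {x96, x97} ∈ τ_X ✓.
Every preimage lies in τ_X, so f IS continuous.


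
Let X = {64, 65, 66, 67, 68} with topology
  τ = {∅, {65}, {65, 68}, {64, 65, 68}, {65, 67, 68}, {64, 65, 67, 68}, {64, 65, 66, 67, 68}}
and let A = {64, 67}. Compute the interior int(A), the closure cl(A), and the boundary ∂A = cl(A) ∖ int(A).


int(A) = ∅, cl(A) = {64, 66, 67}, ∂A = {64, 66, 67}.

Closed sets in (X, τ) are complements of opens:
  closed(X, τ) = {∅, {66}, {64, 66}, {66, 67}, {64, 66, 67}, {64, 66, 67, 68}, {64, 65, 66, 67, 68}}.
int(A) = ⋃ {U ∈ τ : U ⊆ A}. Opens contained in A: ∅.
Taking the union of these: int(A) = ∅.
cl(A) = ⋂ {C closed : A ⊆ C}. Closed sets containing A: {64, 66, 67}, {64, 66, 67, 68}, {64, 65, 66, 67, 68}.
Intersecting these: cl(A) = {64, 66, 67}.
∂A = cl(A) ∖ int(A) = {64, 66, 67} ∖ ∅ = {64, 66, 67}.


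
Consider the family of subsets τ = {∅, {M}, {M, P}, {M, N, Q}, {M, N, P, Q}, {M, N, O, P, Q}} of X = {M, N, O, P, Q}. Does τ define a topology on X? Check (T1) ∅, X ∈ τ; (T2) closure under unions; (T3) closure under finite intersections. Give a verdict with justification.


τ IS a topology on X.

Axiom (T1): ∅ ∈ τ? Yes; X ∈ τ? Yes.
Axiom (T2/T3): check pairwise unions and intersections of members of τ.
All pairwise intersections and unions checked — each lies in τ. Therefore τ satisfies (T1), (T2), (T3): it IS a topology on X.


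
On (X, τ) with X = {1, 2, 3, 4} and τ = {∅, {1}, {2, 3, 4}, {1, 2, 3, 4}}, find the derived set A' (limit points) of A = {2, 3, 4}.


A' = {2, 3, 4}

For each x ∈ X, list the open sets U ∈ τ with x ∈ U, then check whether U ∩ (A ∖ {x}) ≠ ∅ for every such U.
  x = 1: open {1} ∋ x has {1} ∩ (A ∖ {1}) = ∅, so x is NOT a limit point.
  x = 2: opens ∋ x are {2, 3, 4}, {1, 2, 3, 4}; each meets A ∖ {2}, so x IS a limit point.
  x = 3: opens ∋ x are {2, 3, 4}, {1, 2, 3, 4}; each meets A ∖ {3}, so x IS a limit point.
  x = 4: opens ∋ x are {2, 3, 4}, {1, 2, 3, 4}; each meets A ∖ {4}, so x IS a limit point.
Collecting: A' = {2, 3, 4}.


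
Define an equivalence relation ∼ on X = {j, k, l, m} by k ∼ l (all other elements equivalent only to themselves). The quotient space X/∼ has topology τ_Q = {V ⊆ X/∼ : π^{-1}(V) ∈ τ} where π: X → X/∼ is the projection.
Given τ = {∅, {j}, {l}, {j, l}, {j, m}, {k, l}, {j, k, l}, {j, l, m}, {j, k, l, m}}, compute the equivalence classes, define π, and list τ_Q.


X/∼ = {[j], [k=l], [m]}; |τ_Q| = 6.

Equivalence classes: [j], [k=l], [m].
Quotient map π: X → X/∼ sends j ↦ [j], k ↦ [k=l], l ↦ [k=l], m ↦ [m].
For each subset V ⊆ X/∼, compute π^{-1}(V) ⊆ X and check whether π^{-1}(V) ∈ τ. V is open in τ_Q iff π^{-1}(V) ∈ τ.
  V = {}: π^{-1}(V) = ∅ ∈ τ ✓.
  V = {[j]}: π^{-1}(V) = {j} ∈ τ ✓.
  V = {[k=l]}: π^{-1}(V) = {k, l} ∈ τ ✓.
  V = {[j], [k=l]}: π^{-1}(V) = {j, k, l} ∈ τ ✓.
  V = {[m]}: π^{-1}(V) = {m} ∉ τ ✗.
  V = {[j], [m]}: π^{-1}(V) = {j, m} ∈ τ ✓.
  V = {[k=l], [m]}: π^{-1}(V) = {k, l, m} ∉ τ ✗.
  V = {[j], [k=l], [m]}: π^{-1}(V) = {j, k, l, m} ∈ τ ✓.
Open sets in the quotient: τ_Q = {{}, {[j]}, {[k=l]}, {[j], [k=l]}, {[j], [m]}, {[j], [k=l], [m]}} (6 elements).


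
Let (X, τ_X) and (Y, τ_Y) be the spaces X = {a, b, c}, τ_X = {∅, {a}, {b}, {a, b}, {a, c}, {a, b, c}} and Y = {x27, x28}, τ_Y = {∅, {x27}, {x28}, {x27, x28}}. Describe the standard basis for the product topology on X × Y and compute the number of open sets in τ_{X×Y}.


Basis B = {∅ × ∅, {a} × {x27}, {a} × {x28}, {b} × {x27}, {b} × {x28}, {a} × {x27, x28}, {a, b} × {x27}, {a, c} × {x27}, {a, b} × {x28}, {a, c} × {x28}, {b} × {x27, x28}, {a, b, c} × {x27}, {a, b, c} × {x28}, {a, b} × {x27, x28}, {a, c} × {x27, x28}, {a, b, c} × {x27, x28}}; |τ_{X×Y}| = 36.

Enumerate products U × V with U ∈ τ_X, V ∈ τ_Y (deduplicated):
  ∅ × ∅ = {} (∅)
  {a} × {x27} = {(a,x27)}
  {a} × {x28} = {(a,x28)}
  {b} × {x27} = {(b,x27)}
  {b} × {x28} = {(b,x28)}
  {a} × {x27, x28} = {(a,x27), (a,x28)}
  {a, b} × {x27} = {(a,x27), (b,x27)}
  {a, c} × {x27} = {(a,x27), (c,x27)}
  {a, b} × {x28} = {(a,x28), (b,x28)}
  {a, c} × {x28} = {(a,x28), (c,x28)}
  {b} × {x27, x28} = {(b,x27), (b,x28)}
  {a, b, c} × {x27} = {(a,x27), (b,x27), (c,x27)}
  {a, b, c} × {x28} = {(a,x28), (b,x28), (c,x28)}
  {a, b} × {x27, x28} = {(a,x27), (a,x28), (b,x27), (b,x28)}
  {a, c} × {x27, x28} = {(a,x27), (a,x28), (c,x27), (c,x28)}
  {a, b, c} × {x27, x28} = {(a,x27), (a,x28), (b,x27), (b,x28), (c,x27), (c,x28)}
These 16 distinct sets form the basis B.
Close under arbitrary unions to get τ_{X×Y}; counting gives |τ_{X×Y}| = 36.


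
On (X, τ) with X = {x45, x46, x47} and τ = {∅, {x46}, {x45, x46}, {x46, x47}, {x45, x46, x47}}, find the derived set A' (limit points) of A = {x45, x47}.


A' = ∅

For each x ∈ X, list the open sets U ∈ τ with x ∈ U, then check whether U ∩ (A ∖ {x}) ≠ ∅ for every such U.
  x = x45: open {x45, x46} ∋ x has {x45, x46} ∩ (A ∖ {x45}) = ∅, so x is NOT a limit point.
  x = x46: open {x46} ∋ x has {x46} ∩ (A ∖ {x46}) = ∅, so x is NOT a limit point.
  x = x47: open {x46, x47} ∋ x has {x46, x47} ∩ (A ∖ {x47}) = ∅, so x is NOT a limit point.
Collecting: A' = ∅.


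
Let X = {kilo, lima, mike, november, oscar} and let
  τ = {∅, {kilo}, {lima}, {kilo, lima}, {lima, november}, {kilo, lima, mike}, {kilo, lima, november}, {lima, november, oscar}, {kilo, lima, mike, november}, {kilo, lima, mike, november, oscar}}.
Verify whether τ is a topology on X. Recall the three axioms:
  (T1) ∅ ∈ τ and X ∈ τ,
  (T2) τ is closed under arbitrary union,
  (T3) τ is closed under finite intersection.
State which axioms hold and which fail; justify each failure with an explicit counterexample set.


τ is NOT a topology on X.

Axiom (T1): ∅ ∈ τ? Yes; X ∈ τ? Yes.
Axiom (T2/T3): check pairwise unions and intersections of members of τ.
Counterexample for (T2): {kilo} ∪ {lima, november, oscar} = {kilo, lima, november, oscar} ∉ τ. Therefore τ is NOT a topology.


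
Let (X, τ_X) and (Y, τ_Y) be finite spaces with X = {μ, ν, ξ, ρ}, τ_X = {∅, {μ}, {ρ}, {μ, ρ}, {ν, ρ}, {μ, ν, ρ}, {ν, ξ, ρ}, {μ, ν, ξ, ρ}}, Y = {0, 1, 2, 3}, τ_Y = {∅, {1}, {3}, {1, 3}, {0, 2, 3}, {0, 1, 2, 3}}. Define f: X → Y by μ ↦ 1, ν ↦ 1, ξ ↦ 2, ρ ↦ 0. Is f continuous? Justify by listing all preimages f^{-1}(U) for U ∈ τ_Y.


f is NOT continuous.

Compute f^{-1}(U) for each U ∈ τ_Y:
  U = ∅: f^{-1}(U) = ∅ ∈ τ_X ✓.
  U = {1}: f^{-1}(U) = {μ, ν} ∉ τ_X ✗.
  U = {3}: f^{-1}(U) = ∅ ∈ τ_X ✓.
  U = {1, 3}: f^{-1}(U) = {μ, ν} ∉ τ_X ✗.
  U = {0, 2, 3}: f^{-1}(U) = {ξ, ρ} ∉ τ_X ✗.
  U = {0, 1, 2, 3}: f^{-1}(U) = {μ, ν, ξ, ρ} ∈ τ_X ✓.
Found U = {1} with f^{-1}(U) = {μ, ν} not in τ_X. Therefore f is NOT continuous.


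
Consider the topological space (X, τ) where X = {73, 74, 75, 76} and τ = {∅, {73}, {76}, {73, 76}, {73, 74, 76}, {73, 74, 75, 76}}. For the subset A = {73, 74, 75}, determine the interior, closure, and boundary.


int(A) = {73}, cl(A) = {73, 74, 75}, ∂A = {74, 75}.

Closed sets in (X, τ) are complements of opens:
  closed(X, τ) = {∅, {75}, {74, 75}, {73, 74, 75}, {74, 75, 76}, {73, 74, 75, 76}}.
int(A) = ⋃ {U ∈ τ : U ⊆ A}. Opens contained in A: ∅, {73}.
Taking the union of these: int(A) = {73}.
cl(A) = ⋂ {C closed : A ⊆ C}. Closed sets containing A: {73, 74, 75}, {73, 74, 75, 76}.
Intersecting these: cl(A) = {73, 74, 75}.
∂A = cl(A) ∖ int(A) = {73, 74, 75} ∖ {73} = {74, 75}.


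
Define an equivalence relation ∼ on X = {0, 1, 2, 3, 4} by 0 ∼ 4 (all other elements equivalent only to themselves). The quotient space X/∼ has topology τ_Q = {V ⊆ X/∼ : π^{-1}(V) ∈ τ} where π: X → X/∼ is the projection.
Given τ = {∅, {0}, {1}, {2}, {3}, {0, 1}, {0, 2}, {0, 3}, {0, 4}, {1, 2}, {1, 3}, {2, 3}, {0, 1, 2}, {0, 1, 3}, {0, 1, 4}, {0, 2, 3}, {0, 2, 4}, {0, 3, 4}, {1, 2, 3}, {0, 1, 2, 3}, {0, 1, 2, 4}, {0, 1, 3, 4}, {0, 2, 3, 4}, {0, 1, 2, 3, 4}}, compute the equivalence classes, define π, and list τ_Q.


X/∼ = {[0=4], [1], [2], [3]}; |τ_Q| = 16.

Equivalence classes: [0=4], [1], [2], [3].
Quotient map π: X → X/∼ sends 0 ↦ [0=4], 1 ↦ [1], 2 ↦ [2], 3 ↦ [3], 4 ↦ [0=4].
For each subset V ⊆ X/∼, compute π^{-1}(V) ⊆ X and check whether π^{-1}(V) ∈ τ. V is open in τ_Q iff π^{-1}(V) ∈ τ.
  V = {}: π^{-1}(V) = ∅ ∈ τ ✓.
  V = {[0=4]}: π^{-1}(V) = {0, 4} ∈ τ ✓.
  V = {[1]}: π^{-1}(V) = {1} ∈ τ ✓.
  V = {[0=4], [1]}: π^{-1}(V) = {0, 1, 4} ∈ τ ✓.
  V = {[2]}: π^{-1}(V) = {2} ∈ τ ✓.
  V = {[0=4], [2]}: π^{-1}(V) = {0, 2, 4} ∈ τ ✓.
  V = {[1], [2]}: π^{-1}(V) = {1, 2} ∈ τ ✓.
  V = {[0=4], [1], [2]}: π^{-1}(V) = {0, 1, 2, 4} ∈ τ ✓.
  V = {[3]}: π^{-1}(V) = {3} ∈ τ ✓.
  V = {[0=4], [3]}: π^{-1}(V) = {0, 3, 4} ∈ τ ✓.
  V = {[1], [3]}: π^{-1}(V) = {1, 3} ∈ τ ✓.
  V = {[0=4], [1], [3]}: π^{-1}(V) = {0, 1, 3, 4} ∈ τ ✓.
  V = {[2], [3]}: π^{-1}(V) = {2, 3} ∈ τ ✓.
  V = {[0=4], [2], [3]}: π^{-1}(V) = {0, 2, 3, 4} ∈ τ ✓.
  V = {[1], [2], [3]}: π^{-1}(V) = {1, 2, 3} ∈ τ ✓.
  V = {[0=4], [1], [2], [3]}: π^{-1}(V) = {0, 1, 2, 3, 4} ∈ τ ✓.
Open sets in the quotient: τ_Q = {{}, {[0=4]}, {[1]}, {[0=4], [1]}, {[2]}, {[0=4], [2]}, {[1], [2]}, {[0=4], [1], [2]}, {[3]}, {[0=4], [3]}, {[1], [3]}, {[0=4], [1], [3]}, {[2], [3]}, {[0=4], [2], [3]}, {[1], [2], [3]}, {[0=4], [1], [2], [3]}} (16 elements).


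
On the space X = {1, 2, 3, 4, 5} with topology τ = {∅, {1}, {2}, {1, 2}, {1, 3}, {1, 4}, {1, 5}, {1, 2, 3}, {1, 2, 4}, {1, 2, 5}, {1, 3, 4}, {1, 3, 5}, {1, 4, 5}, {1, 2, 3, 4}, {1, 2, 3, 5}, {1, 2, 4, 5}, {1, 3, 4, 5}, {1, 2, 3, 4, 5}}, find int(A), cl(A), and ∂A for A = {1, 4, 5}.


int(A) = {1, 4, 5}, cl(A) = {1, 3, 4, 5}, ∂A = {3}.

Closed sets in (X, τ) are complements of opens:
  closed(X, τ) = {∅, {2}, {3}, {4}, {5}, {2, 3}, {2, 4}, {2, 5}, {3, 4}, {3, 5}, {4, 5}, {2, 3, 4}, {2, 3, 5}, {2, 4, 5}, {3, 4, 5}, {1, 3, 4, 5}, {2, 3, 4, 5}, {1, 2, 3, 4, 5}}.
int(A) = ⋃ {U ∈ τ : U ⊆ A}. Opens contained in A: ∅, {1}, {1, 4}, {1, 5}, {1, 4, 5}.
Taking the union of these: int(A) = {1, 4, 5}.
cl(A) = ⋂ {C closed : A ⊆ C}. Closed sets containing A: {1, 3, 4, 5}, {1, 2, 3, 4, 5}.
Intersecting these: cl(A) = {1, 3, 4, 5}.
∂A = cl(A) ∖ int(A) = {1, 3, 4, 5} ∖ {1, 4, 5} = {3}.


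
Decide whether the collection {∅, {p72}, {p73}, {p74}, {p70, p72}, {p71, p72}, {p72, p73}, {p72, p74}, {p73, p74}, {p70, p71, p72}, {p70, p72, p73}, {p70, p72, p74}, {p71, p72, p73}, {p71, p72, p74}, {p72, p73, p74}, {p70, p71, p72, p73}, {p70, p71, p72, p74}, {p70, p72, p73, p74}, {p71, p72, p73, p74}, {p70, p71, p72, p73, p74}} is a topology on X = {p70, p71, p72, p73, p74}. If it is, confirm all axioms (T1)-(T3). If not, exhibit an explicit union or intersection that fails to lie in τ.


τ IS a topology on X.

Axiom (T1): ∅ ∈ τ? Yes; X ∈ τ? Yes.
Axiom (T2/T3): check pairwise unions and intersections of members of τ.
All pairwise intersections and unions checked — each lies in τ. Therefore τ satisfies (T1), (T2), (T3): it IS a topology on X.


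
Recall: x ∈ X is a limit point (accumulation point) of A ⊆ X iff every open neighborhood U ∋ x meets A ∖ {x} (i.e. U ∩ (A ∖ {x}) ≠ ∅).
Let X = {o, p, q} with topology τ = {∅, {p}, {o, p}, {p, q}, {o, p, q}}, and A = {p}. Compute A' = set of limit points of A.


A' = {o, q}

For each x ∈ X, list the open sets U ∈ τ with x ∈ U, then check whether U ∩ (A ∖ {x}) ≠ ∅ for every such U.
  x = o: opens ∋ x are {o, p}, {o, p, q}; each meets A ∖ {o}, so x IS a limit point.
  x = p: open {p} ∋ x has {p} ∩ (A ∖ {p}) = ∅, so x is NOT a limit point.
  x = q: opens ∋ x are {p, q}, {o, p, q}; each meets A ∖ {q}, so x IS a limit point.
Collecting: A' = {o, q}.


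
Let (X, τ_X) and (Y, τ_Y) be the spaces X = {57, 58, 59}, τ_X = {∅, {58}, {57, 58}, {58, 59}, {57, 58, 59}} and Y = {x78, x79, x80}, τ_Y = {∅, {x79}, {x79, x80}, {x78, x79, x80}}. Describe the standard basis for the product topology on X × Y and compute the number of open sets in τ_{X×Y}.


Basis B = {∅ × ∅, {58} × {x79}, {57, 58} × {x79}, {58} × {x79, x80}, {58, 59} × {x79}, {57, 58, 59} × {x79}, {58} × {x78, x79, x80}, {57, 58} × {x79, x80}, {58, 59} × {x79, x80}, {57, 58} × {x78, x79, x80}, {57, 58, 59} × {x79, x80}, {58, 59} × {x78, x79, x80}, {57, 58, 59} × {x78, x79, x80}}; |τ_{X×Y}| = 30.

Enumerate products U × V with U ∈ τ_X, V ∈ τ_Y (deduplicated):
  ∅ × ∅ = {} (∅)
  {58} × {x79} = {(58,x79)}
  {57, 58} × {x79} = {(57,x79), (58,x79)}
  {58} × {x79, x80} = {(58,x79), (58,x80)}
  {58, 59} × {x79} = {(58,x79), (59,x79)}
  {57, 58, 59} × {x79} = {(57,x79), (58,x79), (59,x79)}
  {58} × {x78, x79, x80} = {(58,x78), (58,x79), (58,x80)}
  {57, 58} × {x79, x80} = {(57,x79), (57,x80), (58,x79), (58,x80)}
  {58, 59} × {x79, x80} = {(58,x79), (58,x80), (59,x79), (59,x80)}
  {57, 58} × {x78, x79, x80} = {(57,x78), (57,x79), (57,x80), (58,x78), (58,x79), (58,x80)}
  {57, 58, 59} × {x79, x80} = {(57,x79), (57,x80), (58,x79), (58,x80), (59,x79), (59,x80)}
  {58, 59} × {x78, x79, x80} = {(58,x78), (58,x79), (58,x80), (59,x78), (59,x79), (59,x80)}
  {57, 58, 59} × {x78, x79, x80} = {(57,x78), (57,x79), (57,x80), (58,x78), (58,x79), (58,x80), (59,x78), (59,x79), (59,x80)}
These 13 distinct sets form the basis B.
Close under arbitrary unions to get τ_{X×Y}; counting gives |τ_{X×Y}| = 30.


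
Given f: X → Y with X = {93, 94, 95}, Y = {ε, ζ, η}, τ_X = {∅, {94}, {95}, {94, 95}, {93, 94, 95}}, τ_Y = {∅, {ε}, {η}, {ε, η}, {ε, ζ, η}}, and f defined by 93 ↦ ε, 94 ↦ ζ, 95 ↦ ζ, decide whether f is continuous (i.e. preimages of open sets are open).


f is NOT continuous.

Compute f^{-1}(U) for each U ∈ τ_Y:
  U = ∅: f^{-1}(U) = ∅ ∈ τ_X ✓.
  U = {ε}: f^{-1}(U) = {93} ∉ τ_X ✗.
  U = {η}: f^{-1}(U) = ∅ ∈ τ_X ✓.
  U = {ε, η}: f^{-1}(U) = {93} ∉ τ_X ✗.
  U = {ε, ζ, η}: f^{-1}(U) = {93, 94, 95} ∈ τ_X ✓.
Found U = {ε} with f^{-1}(U) = {93} not in τ_X. Therefore f is NOT continuous.


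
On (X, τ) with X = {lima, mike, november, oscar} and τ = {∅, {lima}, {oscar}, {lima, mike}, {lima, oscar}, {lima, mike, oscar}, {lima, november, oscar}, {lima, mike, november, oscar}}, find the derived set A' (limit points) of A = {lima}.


A' = {mike, november}

For each x ∈ X, list the open sets U ∈ τ with x ∈ U, then check whether U ∩ (A ∖ {x}) ≠ ∅ for every such U.
  x = lima: open {lima} ∋ x has {lima} ∩ (A ∖ {lima}) = ∅, so x is NOT a limit point.
  x = mike: opens ∋ x are {lima, mike}, {lima, mike, oscar}, {lima, mike, november, oscar}; each meets A ∖ {mike}, so x IS a limit point.
  x = november: opens ∋ x are {lima, november, oscar}, {lima, mike, november, oscar}; each meets A ∖ {november}, so x IS a limit point.
  x = oscar: open {oscar} ∋ x has {oscar} ∩ (A ∖ {oscar}) = ∅, so x is NOT a limit point.
Collecting: A' = {mike, november}.


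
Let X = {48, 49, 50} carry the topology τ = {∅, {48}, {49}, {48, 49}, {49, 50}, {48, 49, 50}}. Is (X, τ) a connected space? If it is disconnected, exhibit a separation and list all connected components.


(X, τ) is disconnected; components = [{48}, {49, 50}].

Find clopen sets (U ∈ τ with X ∖ U ∈ τ):
  U = ∅, X ∖ U = {48, 49, 50} — both open, so U is clopen.
  U = {48}, X ∖ U = {49, 50} — both open, so U is clopen.
  U = {49, 50}, X ∖ U = {48} — both open, so U is clopen.
  U = {48, 49, 50}, X ∖ U = ∅ — both open, so U is clopen.
Nontrivial clopen(s) exist: e.g. {48}. So (X, τ) is disconnected.
Compute connected components by grouping points that agree on all clopens:
  component: {48}
  component: {49, 50}


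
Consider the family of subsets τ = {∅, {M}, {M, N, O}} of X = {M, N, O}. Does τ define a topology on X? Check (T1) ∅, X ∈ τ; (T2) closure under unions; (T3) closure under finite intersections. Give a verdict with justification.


τ IS a topology on X.

Axiom (T1): ∅ ∈ τ? Yes; X ∈ τ? Yes.
Axiom (T2/T3): check pairwise unions and intersections of members of τ.
All pairwise intersections and unions checked — each lies in τ. Therefore τ satisfies (T1), (T2), (T3): it IS a topology on X.


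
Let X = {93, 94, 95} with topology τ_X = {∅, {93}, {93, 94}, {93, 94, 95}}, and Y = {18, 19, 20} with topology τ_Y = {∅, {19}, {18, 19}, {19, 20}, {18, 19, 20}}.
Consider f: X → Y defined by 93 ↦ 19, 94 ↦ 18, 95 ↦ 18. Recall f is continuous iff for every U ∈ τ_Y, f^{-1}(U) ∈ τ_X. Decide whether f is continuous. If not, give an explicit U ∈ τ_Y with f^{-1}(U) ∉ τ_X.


f IS continuous.

Compute f^{-1}(U) for each U ∈ τ_Y:
  U = ∅: f^{-1}(U) = ∅ ∈ τ_X ✓.
  U = {19}: f^{-1}(U) = {93} ∈ τ_X ✓.
  U = {18, 19}: f^{-1}(U) = {93, 94, 95} ∈ τ_X ✓.
  U = {19, 20}: f^{-1}(U) = {93} ∈ τ_X ✓.
  U = {18, 19, 20}: f^{-1}(U) = {93, 94, 95} ∈ τ_X ✓.
Every preimage lies in τ_X, so f IS continuous.


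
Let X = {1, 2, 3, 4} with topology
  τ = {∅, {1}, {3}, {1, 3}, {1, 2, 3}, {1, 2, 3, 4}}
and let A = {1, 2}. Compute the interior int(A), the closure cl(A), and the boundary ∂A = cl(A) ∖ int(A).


int(A) = {1}, cl(A) = {1, 2, 4}, ∂A = {2, 4}.

Closed sets in (X, τ) are complements of opens:
  closed(X, τ) = {∅, {4}, {2, 4}, {1, 2, 4}, {2, 3, 4}, {1, 2, 3, 4}}.
int(A) = ⋃ {U ∈ τ : U ⊆ A}. Opens contained in A: ∅, {1}.
Taking the union of these: int(A) = {1}.
cl(A) = ⋂ {C closed : A ⊆ C}. Closed sets containing A: {1, 2, 4}, {1, 2, 3, 4}.
Intersecting these: cl(A) = {1, 2, 4}.
∂A = cl(A) ∖ int(A) = {1, 2, 4} ∖ {1} = {2, 4}.


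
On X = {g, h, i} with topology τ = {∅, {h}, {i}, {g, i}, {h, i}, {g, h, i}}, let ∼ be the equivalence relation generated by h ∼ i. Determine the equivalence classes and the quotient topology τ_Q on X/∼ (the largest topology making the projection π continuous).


X/∼ = {[g], [h=i]}; |τ_Q| = 3.

Equivalence classes: [g], [h=i].
Quotient map π: X → X/∼ sends g ↦ [g], h ↦ [h=i], i ↦ [h=i].
For each subset V ⊆ X/∼, compute π^{-1}(V) ⊆ X and check whether π^{-1}(V) ∈ τ. V is open in τ_Q iff π^{-1}(V) ∈ τ.
  V = {}: π^{-1}(V) = ∅ ∈ τ ✓.
  V = {[g]}: π^{-1}(V) = {g} ∉ τ ✗.
  V = {[h=i]}: π^{-1}(V) = {h, i} ∈ τ ✓.
  V = {[g], [h=i]}: π^{-1}(V) = {g, h, i} ∈ τ ✓.
Open sets in the quotient: τ_Q = {{}, {[h=i]}, {[g], [h=i]}} (3 elements).


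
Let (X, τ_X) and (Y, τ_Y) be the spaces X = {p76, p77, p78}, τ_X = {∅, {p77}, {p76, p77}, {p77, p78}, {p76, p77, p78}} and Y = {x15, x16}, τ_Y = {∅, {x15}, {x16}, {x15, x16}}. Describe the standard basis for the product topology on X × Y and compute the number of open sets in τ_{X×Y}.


Basis B = {∅ × ∅, {p77} × {x15}, {p77} × {x16}, {p76, p77} × {x15}, {p76, p77} × {x16}, {p77} × {x15, x16}, {p77, p78} × {x15}, {p77, p78} × {x16}, {p76, p77, p78} × {x15}, {p76, p77, p78} × {x16}, {p76, p77} × {x15, x16}, {p77, p78} × {x15, x16}, {p76, p77, p78} × {x15, x16}}; |τ_{X×Y}| = 25.

Enumerate products U × V with U ∈ τ_X, V ∈ τ_Y (deduplicated):
  ∅ × ∅ = {} (∅)
  {p77} × {x15} = {(p77,x15)}
  {p77} × {x16} = {(p77,x16)}
  {p76, p77} × {x15} = {(p76,x15), (p77,x15)}
  {p76, p77} × {x16} = {(p76,x16), (p77,x16)}
  {p77} × {x15, x16} = {(p77,x15), (p77,x16)}
  {p77, p78} × {x15} = {(p77,x15), (p78,x15)}
  {p77, p78} × {x16} = {(p77,x16), (p78,x16)}
  {p76, p77, p78} × {x15} = {(p76,x15), (p77,x15), (p78,x15)}
  {p76, p77, p78} × {x16} = {(p76,x16), (p77,x16), (p78,x16)}
  {p76, p77} × {x15, x16} = {(p76,x15), (p76,x16), (p77,x15), (p77,x16)}
  {p77, p78} × {x15, x16} = {(p77,x15), (p77,x16), (p78,x15), (p78,x16)}
  {p76, p77, p78} × {x15, x16} = {(p76,x15), (p76,x16), (p77,x15), (p77,x16), (p78,x15), (p78,x16)}
These 13 distinct sets form the basis B.
Close under arbitrary unions to get τ_{X×Y}; counting gives |τ_{X×Y}| = 25.


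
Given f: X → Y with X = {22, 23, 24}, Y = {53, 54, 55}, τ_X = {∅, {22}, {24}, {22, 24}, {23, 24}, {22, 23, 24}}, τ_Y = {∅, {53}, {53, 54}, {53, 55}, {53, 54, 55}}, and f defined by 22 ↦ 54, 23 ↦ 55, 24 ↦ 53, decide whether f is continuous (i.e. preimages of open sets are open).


f IS continuous.

Compute f^{-1}(U) for each U ∈ τ_Y:
  U = ∅: f^{-1}(U) = ∅ ∈ τ_X ✓.
  U = {53}: f^{-1}(U) = {24} ∈ τ_X ✓.
  U = {53, 54}: f^{-1}(U) = {22, 24} ∈ τ_X ✓.
  U = {53, 55}: f^{-1}(U) = {23, 24} ∈ τ_X ✓.
  U = {53, 54, 55}: f^{-1}(U) = {22, 23, 24} ∈ τ_X ✓.
Every preimage lies in τ_X, so f IS continuous.


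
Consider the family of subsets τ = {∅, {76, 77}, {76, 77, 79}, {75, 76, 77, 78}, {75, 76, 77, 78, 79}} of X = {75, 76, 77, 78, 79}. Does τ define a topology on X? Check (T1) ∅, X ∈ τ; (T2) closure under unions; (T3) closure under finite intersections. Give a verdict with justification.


τ IS a topology on X.

Axiom (T1): ∅ ∈ τ? Yes; X ∈ τ? Yes.
Axiom (T2/T3): check pairwise unions and intersections of members of τ.
All pairwise intersections and unions checked — each lies in τ. Therefore τ satisfies (T1), (T2), (T3): it IS a topology on X.


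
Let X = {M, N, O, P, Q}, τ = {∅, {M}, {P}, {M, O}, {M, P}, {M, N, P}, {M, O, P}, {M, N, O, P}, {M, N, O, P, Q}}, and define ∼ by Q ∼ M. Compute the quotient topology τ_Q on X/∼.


X/∼ = {[M=Q], [N], [O], [P]}; |τ_Q| = 3.

Equivalence classes: [M=Q], [N], [O], [P].
Quotient map π: X → X/∼ sends M ↦ [M=Q], N ↦ [N], O ↦ [O], P ↦ [P], Q ↦ [M=Q].
For each subset V ⊆ X/∼, compute π^{-1}(V) ⊆ X and check whether π^{-1}(V) ∈ τ. V is open in τ_Q iff π^{-1}(V) ∈ τ.
  V = {}: π^{-1}(V) = ∅ ∈ τ ✓.
  V = {[M=Q]}: π^{-1}(V) = {M, Q} ∉ τ ✗.
  V = {[N]}: π^{-1}(V) = {N} ∉ τ ✗.
  V = {[M=Q], [N]}: π^{-1}(V) = {M, N, Q} ∉ τ ✗.
  V = {[O]}: π^{-1}(V) = {O} ∉ τ ✗.
  V = {[M=Q], [O]}: π^{-1}(V) = {M, O, Q} ∉ τ ✗.
  V = {[N], [O]}: π^{-1}(V) = {N, O} ∉ τ ✗.
  V = {[M=Q], [N], [O]}: π^{-1}(V) = {M, N, O, Q} ∉ τ ✗.
  V = {[P]}: π^{-1}(V) = {P} ∈ τ ✓.
  V = {[M=Q], [P]}: π^{-1}(V) = {M, P, Q} ∉ τ ✗.
  V = {[N], [P]}: π^{-1}(V) = {N, P} ∉ τ ✗.
  V = {[M=Q], [N], [P]}: π^{-1}(V) = {M, N, P, Q} ∉ τ ✗.
  V = {[O], [P]}: π^{-1}(V) = {O, P} ∉ τ ✗.
  V = {[M=Q], [O], [P]}: π^{-1}(V) = {M, O, P, Q} ∉ τ ✗.
  V = {[N], [O], [P]}: π^{-1}(V) = {N, O, P} ∉ τ ✗.
  V = {[M=Q], [N], [O], [P]}: π^{-1}(V) = {M, N, O, P, Q} ∈ τ ✓.
Open sets in the quotient: τ_Q = {{}, {[P]}, {[M=Q], [N], [O], [P]}} (3 elements).


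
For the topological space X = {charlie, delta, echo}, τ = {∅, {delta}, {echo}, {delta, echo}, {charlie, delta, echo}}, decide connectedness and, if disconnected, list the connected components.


(X, τ) is connected.

Find clopen sets (U ∈ τ with X ∖ U ∈ τ):
  U = ∅, X ∖ U = {charlie, delta, echo} — both open, so U is clopen.
  U = {charlie, delta, echo}, X ∖ U = ∅ — both open, so U is clopen.
Only trivial clopens (∅ and X) exist, so (X, τ) is connected.
Compute connected components by grouping points that agree on all clopens:
  component: {charlie, delta, echo}


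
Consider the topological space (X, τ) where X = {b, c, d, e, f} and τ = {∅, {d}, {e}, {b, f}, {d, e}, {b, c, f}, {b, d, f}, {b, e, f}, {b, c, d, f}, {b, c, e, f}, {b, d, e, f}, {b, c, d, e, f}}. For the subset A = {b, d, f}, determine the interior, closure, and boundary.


int(A) = {b, d, f}, cl(A) = {b, c, d, f}, ∂A = {c}.

Closed sets in (X, τ) are complements of opens:
  closed(X, τ) = {∅, {c}, {d}, {e}, {c, d}, {c, e}, {d, e}, {b, c, f}, {c, d, e}, {b, c, d, f}, {b, c, e, f}, {b, c, d, e, f}}.
int(A) = ⋃ {U ∈ τ : U ⊆ A}. Opens contained in A: ∅, {d}, {b, f}, {b, d, f}.
Taking the union of these: int(A) = {b, d, f}.
cl(A) = ⋂ {C closed : A ⊆ C}. Closed sets containing A: {b, c, d, f}, {b, c, d, e, f}.
Intersecting these: cl(A) = {b, c, d, f}.
∂A = cl(A) ∖ int(A) = {b, c, d, f} ∖ {b, d, f} = {c}.


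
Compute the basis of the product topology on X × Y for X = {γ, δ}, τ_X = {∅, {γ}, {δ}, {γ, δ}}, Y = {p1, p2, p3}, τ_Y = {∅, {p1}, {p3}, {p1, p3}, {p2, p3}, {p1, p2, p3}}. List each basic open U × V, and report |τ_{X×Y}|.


Basis B = {∅ × ∅, {γ} × {p1}, {γ} × {p3}, {δ} × {p1}, {δ} × {p3}, {γ} × {p1, p3}, {γ, δ} × {p1}, {γ} × {p2, p3}, {γ, δ} × {p3}, {δ} × {p1, p3}, {δ} × {p2, p3}, {γ} × {p1, p2, p3}, {δ} × {p1, p2, p3}, {γ, δ} × {p1, p3}, {γ, δ} × {p2, p3}, {γ, δ} × {p1, p2, p3}}; |τ_{X×Y}| = 36.

Enumerate products U × V with U ∈ τ_X, V ∈ τ_Y (deduplicated):
  ∅ × ∅ = {} (∅)
  {γ} × {p1} = {(γ,p1)}
  {γ} × {p3} = {(γ,p3)}
  {δ} × {p1} = {(δ,p1)}
  {δ} × {p3} = {(δ,p3)}
  {γ} × {p1, p3} = {(γ,p1), (γ,p3)}
  {γ, δ} × {p1} = {(γ,p1), (δ,p1)}
  {γ} × {p2, p3} = {(γ,p2), (γ,p3)}
  {γ, δ} × {p3} = {(γ,p3), (δ,p3)}
  {δ} × {p1, p3} = {(δ,p1), (δ,p3)}
  {δ} × {p2, p3} = {(δ,p2), (δ,p3)}
  {γ} × {p1, p2, p3} = {(γ,p1), (γ,p2), (γ,p3)}
  {δ} × {p1, p2, p3} = {(δ,p1), (δ,p2), (δ,p3)}
  {γ, δ} × {p1, p3} = {(γ,p1), (γ,p3), (δ,p1), (δ,p3)}
  {γ, δ} × {p2, p3} = {(γ,p2), (γ,p3), (δ,p2), (δ,p3)}
  {γ, δ} × {p1, p2, p3} = {(γ,p1), (γ,p2), (γ,p3), (δ,p1), (δ,p2), (δ,p3)}
These 16 distinct sets form the basis B.
Close under arbitrary unions to get τ_{X×Y}; counting gives |τ_{X×Y}| = 36.


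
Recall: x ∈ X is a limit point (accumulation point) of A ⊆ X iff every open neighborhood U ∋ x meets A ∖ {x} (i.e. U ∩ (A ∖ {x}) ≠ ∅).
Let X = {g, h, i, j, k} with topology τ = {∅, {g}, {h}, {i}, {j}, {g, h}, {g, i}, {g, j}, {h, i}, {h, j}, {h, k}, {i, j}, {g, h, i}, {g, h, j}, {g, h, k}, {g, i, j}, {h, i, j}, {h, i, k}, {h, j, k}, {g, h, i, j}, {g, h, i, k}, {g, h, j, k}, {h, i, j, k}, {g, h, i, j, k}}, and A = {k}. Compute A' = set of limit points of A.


A' = ∅

For each x ∈ X, list the open sets U ∈ τ with x ∈ U, then check whether U ∩ (A ∖ {x}) ≠ ∅ for every such U.
  x = g: open {g} ∋ x has {g} ∩ (A ∖ {g}) = ∅, so x is NOT a limit point.
  x = h: open {h} ∋ x has {h} ∩ (A ∖ {h}) = ∅, so x is NOT a limit point.
  x = i: open {i} ∋ x has {i} ∩ (A ∖ {i}) = ∅, so x is NOT a limit point.
  x = j: open {j} ∋ x has {j} ∩ (A ∖ {j}) = ∅, so x is NOT a limit point.
  x = k: open {h, k} ∋ x has {h, k} ∩ (A ∖ {k}) = ∅, so x is NOT a limit point.
Collecting: A' = ∅.


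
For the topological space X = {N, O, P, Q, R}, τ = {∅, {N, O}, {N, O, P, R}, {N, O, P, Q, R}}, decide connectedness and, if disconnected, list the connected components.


(X, τ) is connected.

Find clopen sets (U ∈ τ with X ∖ U ∈ τ):
  U = ∅, X ∖ U = {N, O, P, Q, R} — both open, so U is clopen.
  U = {N, O, P, Q, R}, X ∖ U = ∅ — both open, so U is clopen.
Only trivial clopens (∅ and X) exist, so (X, τ) is connected.
Compute connected components by grouping points that agree on all clopens:
  component: {N, O, P, Q, R}


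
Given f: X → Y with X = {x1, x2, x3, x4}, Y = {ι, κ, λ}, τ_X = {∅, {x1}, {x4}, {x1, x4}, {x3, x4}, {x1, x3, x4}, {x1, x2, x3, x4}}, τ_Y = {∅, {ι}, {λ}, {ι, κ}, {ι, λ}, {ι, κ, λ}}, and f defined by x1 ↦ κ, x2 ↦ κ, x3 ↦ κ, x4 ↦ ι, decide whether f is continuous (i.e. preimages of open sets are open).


f IS continuous.

Compute f^{-1}(U) for each U ∈ τ_Y:
  U = ∅: f^{-1}(U) = ∅ ∈ τ_X ✓.
  U = {ι}: f^{-1}(U) = {x4} ∈ τ_X ✓.
  U = {λ}: f^{-1}(U) = ∅ ∈ τ_X ✓.
  U = {ι, κ}: f^{-1}(U) = {x1, x2, x3, x4} ∈ τ_X ✓.
  U = {ι, λ}: f^{-1}(U) = {x4} ∈ τ_X ✓.
  U = {ι, κ, λ}: f^{-1}(U) = {x1, x2, x3, x4} ∈ τ_X ✓.
Every preimage lies in τ_X, so f IS continuous.


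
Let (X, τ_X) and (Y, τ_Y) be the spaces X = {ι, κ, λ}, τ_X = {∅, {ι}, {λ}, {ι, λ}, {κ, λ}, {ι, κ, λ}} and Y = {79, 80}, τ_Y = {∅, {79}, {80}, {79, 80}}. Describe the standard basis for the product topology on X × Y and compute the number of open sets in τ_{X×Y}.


Basis B = {∅ × ∅, {ι} × {79}, {ι} × {80}, {λ} × {79}, {λ} × {80}, {ι} × {79, 80}, {ι, λ} × {79}, {ι, λ} × {80}, {κ, λ} × {79}, {κ, λ} × {80}, {λ} × {79, 80}, {ι, κ, λ} × {79}, {ι, κ, λ} × {80}, {ι, λ} × {79, 80}, {κ, λ} × {79, 80}, {ι, κ, λ} × {79, 80}}; |τ_{X×Y}| = 36.

Enumerate products U × V with U ∈ τ_X, V ∈ τ_Y (deduplicated):
  ∅ × ∅ = {} (∅)
  {ι} × {79} = {(ι,79)}
  {ι} × {80} = {(ι,80)}
  {λ} × {79} = {(λ,79)}
  {λ} × {80} = {(λ,80)}
  {ι} × {79, 80} = {(ι,79), (ι,80)}
  {ι, λ} × {79} = {(ι,79), (λ,79)}
  {ι, λ} × {80} = {(ι,80), (λ,80)}
  {κ, λ} × {79} = {(κ,79), (λ,79)}
  {κ, λ} × {80} = {(κ,80), (λ,80)}
  {λ} × {79, 80} = {(λ,79), (λ,80)}
  {ι, κ, λ} × {79} = {(ι,79), (κ,79), (λ,79)}
  {ι, κ, λ} × {80} = {(ι,80), (κ,80), (λ,80)}
  {ι, λ} × {79, 80} = {(ι,79), (ι,80), (λ,79), (λ,80)}
  {κ, λ} × {79, 80} = {(κ,79), (κ,80), (λ,79), (λ,80)}
  {ι, κ, λ} × {79, 80} = {(ι,79), (ι,80), (κ,79), (κ,80), (λ,79), (λ,80)}
These 16 distinct sets form the basis B.
Close under arbitrary unions to get τ_{X×Y}; counting gives |τ_{X×Y}| = 36.


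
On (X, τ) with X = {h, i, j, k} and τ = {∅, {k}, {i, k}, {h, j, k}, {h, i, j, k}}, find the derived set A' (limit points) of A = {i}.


A' = ∅

For each x ∈ X, list the open sets U ∈ τ with x ∈ U, then check whether U ∩ (A ∖ {x}) ≠ ∅ for every such U.
  x = h: open {h, j, k} ∋ x has {h, j, k} ∩ (A ∖ {h}) = ∅, so x is NOT a limit point.
  x = i: open {i, k} ∋ x has {i, k} ∩ (A ∖ {i}) = ∅, so x is NOT a limit point.
  x = j: open {h, j, k} ∋ x has {h, j, k} ∩ (A ∖ {j}) = ∅, so x is NOT a limit point.
  x = k: open {k} ∋ x has {k} ∩ (A ∖ {k}) = ∅, so x is NOT a limit point.
Collecting: A' = ∅.


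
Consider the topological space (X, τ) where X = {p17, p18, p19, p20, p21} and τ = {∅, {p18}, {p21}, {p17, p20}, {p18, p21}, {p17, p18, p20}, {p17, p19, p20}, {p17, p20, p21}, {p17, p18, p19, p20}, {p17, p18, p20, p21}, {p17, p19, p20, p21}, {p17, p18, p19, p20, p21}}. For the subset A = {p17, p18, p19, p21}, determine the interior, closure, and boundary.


int(A) = {p18, p21}, cl(A) = {p17, p18, p19, p20, p21}, ∂A = {p17, p19, p20}.

Closed sets in (X, τ) are complements of opens:
  closed(X, τ) = {∅, {p18}, {p19}, {p21}, {p18, p19}, {p18, p21}, {p19, p21}, {p17, p19, p20}, {p18, p19, p21}, {p17, p18, p19, p20}, {p17, p19, p20, p21}, {p17, p18, p19, p20, p21}}.
int(A) = ⋃ {U ∈ τ : U ⊆ A}. Opens contained in A: ∅, {p18}, {p21}, {p18, p21}.
Taking the union of these: int(A) = {p18, p21}.
cl(A) = ⋂ {C closed : A ⊆ C}. Closed sets containing A: {p17, p18, p19, p20, p21}.
Intersecting these: cl(A) = {p17, p18, p19, p20, p21}.
∂A = cl(A) ∖ int(A) = {p17, p18, p19, p20, p21} ∖ {p18, p21} = {p17, p19, p20}.


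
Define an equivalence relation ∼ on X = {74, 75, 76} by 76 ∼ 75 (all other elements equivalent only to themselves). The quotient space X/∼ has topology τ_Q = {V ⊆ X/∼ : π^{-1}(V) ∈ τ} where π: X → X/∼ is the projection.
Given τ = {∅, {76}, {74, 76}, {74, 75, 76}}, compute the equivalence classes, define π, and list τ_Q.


X/∼ = {[74], [75=76]}; |τ_Q| = 2.

Equivalence classes: [74], [75=76].
Quotient map π: X → X/∼ sends 74 ↦ [74], 75 ↦ [75=76], 76 ↦ [75=76].
For each subset V ⊆ X/∼, compute π^{-1}(V) ⊆ X and check whether π^{-1}(V) ∈ τ. V is open in τ_Q iff π^{-1}(V) ∈ τ.
  V = {}: π^{-1}(V) = ∅ ∈ τ ✓.
  V = {[74]}: π^{-1}(V) = {74} ∉ τ ✗.
  V = {[75=76]}: π^{-1}(V) = {75, 76} ∉ τ ✗.
  V = {[74], [75=76]}: π^{-1}(V) = {74, 75, 76} ∈ τ ✓.
Open sets in the quotient: τ_Q = {{}, {[74], [75=76]}} (2 elements).


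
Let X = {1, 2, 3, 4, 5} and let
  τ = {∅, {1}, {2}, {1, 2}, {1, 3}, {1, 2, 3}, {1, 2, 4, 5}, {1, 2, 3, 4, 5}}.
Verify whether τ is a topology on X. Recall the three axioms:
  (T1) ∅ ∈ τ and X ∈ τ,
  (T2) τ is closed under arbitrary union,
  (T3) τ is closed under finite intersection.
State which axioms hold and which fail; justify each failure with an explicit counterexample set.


τ IS a topology on X.

Axiom (T1): ∅ ∈ τ? Yes; X ∈ τ? Yes.
Axiom (T2/T3): check pairwise unions and intersections of members of τ.
All pairwise intersections and unions checked — each lies in τ. Therefore τ satisfies (T1), (T2), (T3): it IS a topology on X.


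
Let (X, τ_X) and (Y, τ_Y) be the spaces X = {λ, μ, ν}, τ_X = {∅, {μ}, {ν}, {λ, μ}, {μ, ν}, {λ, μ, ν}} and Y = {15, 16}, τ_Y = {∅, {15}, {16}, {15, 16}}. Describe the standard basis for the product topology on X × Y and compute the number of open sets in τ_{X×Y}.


Basis B = {∅ × ∅, {μ} × {15}, {μ} × {16}, {ν} × {15}, {ν} × {16}, {λ, μ} × {15}, {λ, μ} × {16}, {μ} × {15, 16}, {μ, ν} × {15}, {μ, ν} × {16}, {ν} × {15, 16}, {λ, μ, ν} × {15}, {λ, μ, ν} × {16}, {λ, μ} × {15, 16}, {μ, ν} × {15, 16}, {λ, μ, ν} × {15, 16}}; |τ_{X×Y}| = 36.

Enumerate products U × V with U ∈ τ_X, V ∈ τ_Y (deduplicated):
  ∅ × ∅ = {} (∅)
  {μ} × {15} = {(μ,15)}
  {μ} × {16} = {(μ,16)}
  {ν} × {15} = {(ν,15)}
  {ν} × {16} = {(ν,16)}
  {λ, μ} × {15} = {(λ,15), (μ,15)}
  {λ, μ} × {16} = {(λ,16), (μ,16)}
  {μ} × {15, 16} = {(μ,15), (μ,16)}
  {μ, ν} × {15} = {(μ,15), (ν,15)}
  {μ, ν} × {16} = {(μ,16), (ν,16)}
  {ν} × {15, 16} = {(ν,15), (ν,16)}
  {λ, μ, ν} × {15} = {(λ,15), (μ,15), (ν,15)}
  {λ, μ, ν} × {16} = {(λ,16), (μ,16), (ν,16)}
  {λ, μ} × {15, 16} = {(λ,15), (λ,16), (μ,15), (μ,16)}
  {μ, ν} × {15, 16} = {(μ,15), (μ,16), (ν,15), (ν,16)}
  {λ, μ, ν} × {15, 16} = {(λ,15), (λ,16), (μ,15), (μ,16), (ν,15), (ν,16)}
These 16 distinct sets form the basis B.
Close under arbitrary unions to get τ_{X×Y}; counting gives |τ_{X×Y}| = 36.


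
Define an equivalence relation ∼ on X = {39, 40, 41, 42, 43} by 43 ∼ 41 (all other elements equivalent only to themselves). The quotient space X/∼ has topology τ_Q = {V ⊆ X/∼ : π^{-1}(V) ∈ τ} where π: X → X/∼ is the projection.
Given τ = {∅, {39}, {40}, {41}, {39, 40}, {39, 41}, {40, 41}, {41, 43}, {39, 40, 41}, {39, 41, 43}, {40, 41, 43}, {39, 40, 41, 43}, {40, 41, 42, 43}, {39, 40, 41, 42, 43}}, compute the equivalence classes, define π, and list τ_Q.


X/∼ = {[39], [40], [41=43], [42]}; |τ_Q| = 10.

Equivalence classes: [39], [40], [41=43], [42].
Quotient map π: X → X/∼ sends 39 ↦ [39], 40 ↦ [40], 41 ↦ [41=43], 42 ↦ [42], 43 ↦ [41=43].
For each subset V ⊆ X/∼, compute π^{-1}(V) ⊆ X and check whether π^{-1}(V) ∈ τ. V is open in τ_Q iff π^{-1}(V) ∈ τ.
  V = {}: π^{-1}(V) = ∅ ∈ τ ✓.
  V = {[39]}: π^{-1}(V) = {39} ∈ τ ✓.
  V = {[40]}: π^{-1}(V) = {40} ∈ τ ✓.
  V = {[39], [40]}: π^{-1}(V) = {39, 40} ∈ τ ✓.
  V = {[41=43]}: π^{-1}(V) = {41, 43} ∈ τ ✓.
  V = {[39], [41=43]}: π^{-1}(V) = {39, 41, 43} ∈ τ ✓.
  V = {[40], [41=43]}: π^{-1}(V) = {40, 41, 43} ∈ τ ✓.
  V = {[39], [40], [41=43]}: π^{-1}(V) = {39, 40, 41, 43} ∈ τ ✓.
  V = {[42]}: π^{-1}(V) = {42} ∉ τ ✗.
  V = {[39], [42]}: π^{-1}(V) = {39, 42} ∉ τ ✗.
  V = {[40], [42]}: π^{-1}(V) = {40, 42} ∉ τ ✗.
  V = {[39], [40], [42]}: π^{-1}(V) = {39, 40, 42} ∉ τ ✗.
  V = {[41=43], [42]}: π^{-1}(V) = {41, 42, 43} ∉ τ ✗.
  V = {[39], [41=43], [42]}: π^{-1}(V) = {39, 41, 42, 43} ∉ τ ✗.
  V = {[40], [41=43], [42]}: π^{-1}(V) = {40, 41, 42, 43} ∈ τ ✓.
  V = {[39], [40], [41=43], [42]}: π^{-1}(V) = {39, 40, 41, 42, 43} ∈ τ ✓.
Open sets in the quotient: τ_Q = {{}, {[39]}, {[40]}, {[39], [40]}, {[41=43]}, {[39], [41=43]}, {[40], [41=43]}, {[39], [40], [41=43]}, {[40], [41=43], [42]}, {[39], [40], [41=43], [42]}} (10 elements).
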